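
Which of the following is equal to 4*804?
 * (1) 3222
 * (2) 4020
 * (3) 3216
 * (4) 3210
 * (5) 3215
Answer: 3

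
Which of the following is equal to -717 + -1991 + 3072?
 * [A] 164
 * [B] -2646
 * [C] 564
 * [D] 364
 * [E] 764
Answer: D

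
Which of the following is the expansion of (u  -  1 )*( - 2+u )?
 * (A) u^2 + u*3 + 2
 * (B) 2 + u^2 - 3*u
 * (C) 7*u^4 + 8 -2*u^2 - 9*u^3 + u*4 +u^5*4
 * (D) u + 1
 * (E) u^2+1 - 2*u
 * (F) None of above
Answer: B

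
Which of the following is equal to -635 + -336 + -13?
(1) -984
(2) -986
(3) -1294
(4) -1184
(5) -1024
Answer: 1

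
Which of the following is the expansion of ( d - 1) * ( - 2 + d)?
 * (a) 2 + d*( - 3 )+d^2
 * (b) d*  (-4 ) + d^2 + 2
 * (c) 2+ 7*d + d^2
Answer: a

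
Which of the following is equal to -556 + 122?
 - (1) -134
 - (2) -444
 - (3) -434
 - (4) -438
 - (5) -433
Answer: 3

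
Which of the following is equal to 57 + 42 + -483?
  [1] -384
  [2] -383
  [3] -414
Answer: 1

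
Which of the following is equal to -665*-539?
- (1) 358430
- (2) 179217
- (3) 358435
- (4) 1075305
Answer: 3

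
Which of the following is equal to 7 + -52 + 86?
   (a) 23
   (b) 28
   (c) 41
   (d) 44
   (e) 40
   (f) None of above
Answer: c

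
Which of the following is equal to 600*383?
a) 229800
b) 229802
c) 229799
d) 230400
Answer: a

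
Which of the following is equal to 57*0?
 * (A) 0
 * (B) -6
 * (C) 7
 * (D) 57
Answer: A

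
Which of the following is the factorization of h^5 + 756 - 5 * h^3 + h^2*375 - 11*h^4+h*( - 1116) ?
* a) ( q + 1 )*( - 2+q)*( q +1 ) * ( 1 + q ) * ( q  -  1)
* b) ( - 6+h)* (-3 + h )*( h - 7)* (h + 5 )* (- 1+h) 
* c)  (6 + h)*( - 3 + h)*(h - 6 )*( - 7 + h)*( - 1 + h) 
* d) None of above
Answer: c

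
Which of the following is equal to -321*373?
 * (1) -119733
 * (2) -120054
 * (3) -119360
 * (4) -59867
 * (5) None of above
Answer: 1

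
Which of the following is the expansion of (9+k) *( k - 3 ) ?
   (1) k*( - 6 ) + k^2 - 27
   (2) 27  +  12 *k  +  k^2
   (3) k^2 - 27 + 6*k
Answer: 3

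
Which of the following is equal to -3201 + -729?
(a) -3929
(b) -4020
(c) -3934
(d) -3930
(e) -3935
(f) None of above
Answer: d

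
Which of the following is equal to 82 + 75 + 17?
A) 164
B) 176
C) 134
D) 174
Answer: D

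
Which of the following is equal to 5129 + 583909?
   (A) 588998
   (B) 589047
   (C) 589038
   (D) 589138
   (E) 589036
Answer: C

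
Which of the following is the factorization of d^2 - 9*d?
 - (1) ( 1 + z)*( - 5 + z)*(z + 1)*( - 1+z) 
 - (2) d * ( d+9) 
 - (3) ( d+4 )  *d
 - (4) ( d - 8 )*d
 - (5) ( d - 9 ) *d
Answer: 5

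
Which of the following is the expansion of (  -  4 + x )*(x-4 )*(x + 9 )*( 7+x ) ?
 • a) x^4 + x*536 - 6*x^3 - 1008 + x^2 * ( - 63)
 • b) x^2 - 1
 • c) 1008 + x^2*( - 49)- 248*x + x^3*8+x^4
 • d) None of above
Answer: c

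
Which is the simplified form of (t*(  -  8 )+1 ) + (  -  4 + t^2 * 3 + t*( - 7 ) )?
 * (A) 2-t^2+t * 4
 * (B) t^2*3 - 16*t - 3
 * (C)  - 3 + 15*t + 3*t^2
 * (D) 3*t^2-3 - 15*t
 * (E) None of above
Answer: D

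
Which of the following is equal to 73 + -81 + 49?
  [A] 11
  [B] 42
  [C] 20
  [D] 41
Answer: D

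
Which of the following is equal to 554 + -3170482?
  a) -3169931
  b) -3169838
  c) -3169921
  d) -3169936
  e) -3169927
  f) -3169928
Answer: f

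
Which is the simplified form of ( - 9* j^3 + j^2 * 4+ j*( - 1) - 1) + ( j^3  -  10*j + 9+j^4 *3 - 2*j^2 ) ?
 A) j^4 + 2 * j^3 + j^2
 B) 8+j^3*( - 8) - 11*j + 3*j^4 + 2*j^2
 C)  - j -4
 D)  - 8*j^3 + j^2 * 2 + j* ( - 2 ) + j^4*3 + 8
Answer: B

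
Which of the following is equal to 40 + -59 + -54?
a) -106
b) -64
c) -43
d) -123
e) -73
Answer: e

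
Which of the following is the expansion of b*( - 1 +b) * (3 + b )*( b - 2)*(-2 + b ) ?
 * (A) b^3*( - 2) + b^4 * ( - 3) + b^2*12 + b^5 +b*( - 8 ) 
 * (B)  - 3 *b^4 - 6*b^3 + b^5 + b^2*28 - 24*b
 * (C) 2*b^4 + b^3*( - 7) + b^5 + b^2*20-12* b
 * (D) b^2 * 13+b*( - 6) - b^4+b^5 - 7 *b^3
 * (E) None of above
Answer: E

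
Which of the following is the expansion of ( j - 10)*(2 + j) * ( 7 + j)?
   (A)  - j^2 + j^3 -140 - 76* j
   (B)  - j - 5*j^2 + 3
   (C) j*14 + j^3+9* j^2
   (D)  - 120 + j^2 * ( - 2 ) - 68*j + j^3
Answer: A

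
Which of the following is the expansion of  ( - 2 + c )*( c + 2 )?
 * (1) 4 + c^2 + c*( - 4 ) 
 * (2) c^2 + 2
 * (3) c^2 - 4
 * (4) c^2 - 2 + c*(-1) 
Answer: 3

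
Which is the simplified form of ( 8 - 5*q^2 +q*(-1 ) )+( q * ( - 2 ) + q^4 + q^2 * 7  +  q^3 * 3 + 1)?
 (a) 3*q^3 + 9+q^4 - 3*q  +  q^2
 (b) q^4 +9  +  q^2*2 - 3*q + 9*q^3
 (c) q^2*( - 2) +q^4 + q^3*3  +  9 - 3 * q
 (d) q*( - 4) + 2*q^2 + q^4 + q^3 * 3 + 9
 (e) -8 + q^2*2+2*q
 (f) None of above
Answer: f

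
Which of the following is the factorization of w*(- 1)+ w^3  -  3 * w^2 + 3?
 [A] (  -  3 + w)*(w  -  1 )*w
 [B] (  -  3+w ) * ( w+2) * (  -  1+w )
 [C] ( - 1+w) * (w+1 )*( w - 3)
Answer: C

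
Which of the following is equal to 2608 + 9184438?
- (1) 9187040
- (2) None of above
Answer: 2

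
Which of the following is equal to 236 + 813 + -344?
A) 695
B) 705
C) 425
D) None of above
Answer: B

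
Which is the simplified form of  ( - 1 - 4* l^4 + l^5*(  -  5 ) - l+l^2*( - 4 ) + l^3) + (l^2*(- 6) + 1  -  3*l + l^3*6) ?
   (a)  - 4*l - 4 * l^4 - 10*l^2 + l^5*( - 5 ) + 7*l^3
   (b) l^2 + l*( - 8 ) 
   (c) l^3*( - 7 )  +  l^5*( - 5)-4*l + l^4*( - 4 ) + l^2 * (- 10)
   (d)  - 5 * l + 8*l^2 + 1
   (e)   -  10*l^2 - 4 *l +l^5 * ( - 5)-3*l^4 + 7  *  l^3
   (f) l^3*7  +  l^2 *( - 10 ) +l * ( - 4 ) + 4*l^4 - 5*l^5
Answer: a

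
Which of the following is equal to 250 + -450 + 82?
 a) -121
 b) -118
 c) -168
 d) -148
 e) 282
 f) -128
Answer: b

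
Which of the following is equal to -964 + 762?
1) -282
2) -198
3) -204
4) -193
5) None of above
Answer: 5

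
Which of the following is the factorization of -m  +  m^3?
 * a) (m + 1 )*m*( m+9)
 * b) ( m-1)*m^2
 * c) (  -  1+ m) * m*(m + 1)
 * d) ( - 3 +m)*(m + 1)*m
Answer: c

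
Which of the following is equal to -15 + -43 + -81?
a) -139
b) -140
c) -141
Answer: a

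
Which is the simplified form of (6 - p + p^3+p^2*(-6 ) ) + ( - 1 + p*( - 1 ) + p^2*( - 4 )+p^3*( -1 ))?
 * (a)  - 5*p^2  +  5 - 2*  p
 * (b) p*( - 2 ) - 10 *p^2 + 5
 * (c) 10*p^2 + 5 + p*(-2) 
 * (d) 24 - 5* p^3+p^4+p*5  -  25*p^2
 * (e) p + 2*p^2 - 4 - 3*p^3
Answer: b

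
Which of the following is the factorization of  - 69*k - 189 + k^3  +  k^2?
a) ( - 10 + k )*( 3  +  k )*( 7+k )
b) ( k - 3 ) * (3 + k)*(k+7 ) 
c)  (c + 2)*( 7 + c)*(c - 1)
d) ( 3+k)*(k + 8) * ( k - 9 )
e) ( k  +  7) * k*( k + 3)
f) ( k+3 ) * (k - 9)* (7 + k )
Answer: f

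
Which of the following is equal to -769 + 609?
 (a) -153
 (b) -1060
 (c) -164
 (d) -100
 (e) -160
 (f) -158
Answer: e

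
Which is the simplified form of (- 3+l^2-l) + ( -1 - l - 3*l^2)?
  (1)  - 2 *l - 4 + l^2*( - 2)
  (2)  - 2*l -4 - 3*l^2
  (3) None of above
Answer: 1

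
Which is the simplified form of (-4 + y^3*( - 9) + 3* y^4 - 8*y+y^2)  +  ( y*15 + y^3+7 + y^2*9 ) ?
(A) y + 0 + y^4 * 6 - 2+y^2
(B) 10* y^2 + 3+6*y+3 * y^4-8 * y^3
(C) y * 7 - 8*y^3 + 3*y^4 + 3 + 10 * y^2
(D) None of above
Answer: C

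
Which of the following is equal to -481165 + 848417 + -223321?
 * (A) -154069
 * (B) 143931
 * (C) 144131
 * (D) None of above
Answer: B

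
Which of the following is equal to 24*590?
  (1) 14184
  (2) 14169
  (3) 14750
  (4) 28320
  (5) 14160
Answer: 5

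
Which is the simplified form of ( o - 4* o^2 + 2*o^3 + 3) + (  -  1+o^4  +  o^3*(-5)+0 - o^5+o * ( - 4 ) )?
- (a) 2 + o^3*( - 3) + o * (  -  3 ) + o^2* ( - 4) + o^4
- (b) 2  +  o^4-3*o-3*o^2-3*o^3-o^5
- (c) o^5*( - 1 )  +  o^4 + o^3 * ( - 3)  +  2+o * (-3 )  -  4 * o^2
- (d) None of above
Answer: c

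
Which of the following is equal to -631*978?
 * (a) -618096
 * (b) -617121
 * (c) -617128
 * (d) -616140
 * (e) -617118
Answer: e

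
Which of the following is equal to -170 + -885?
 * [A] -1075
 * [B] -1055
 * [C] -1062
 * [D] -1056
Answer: B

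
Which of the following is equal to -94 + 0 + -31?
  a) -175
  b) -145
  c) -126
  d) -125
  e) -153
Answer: d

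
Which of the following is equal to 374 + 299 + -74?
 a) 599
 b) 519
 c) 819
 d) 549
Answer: a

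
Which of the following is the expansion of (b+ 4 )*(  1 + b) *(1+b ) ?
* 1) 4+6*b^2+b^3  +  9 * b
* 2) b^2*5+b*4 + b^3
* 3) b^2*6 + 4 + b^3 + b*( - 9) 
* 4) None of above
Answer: 1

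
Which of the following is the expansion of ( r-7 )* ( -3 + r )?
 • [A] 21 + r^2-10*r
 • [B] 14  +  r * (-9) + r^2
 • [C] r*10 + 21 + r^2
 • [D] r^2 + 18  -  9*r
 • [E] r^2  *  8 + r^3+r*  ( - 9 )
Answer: A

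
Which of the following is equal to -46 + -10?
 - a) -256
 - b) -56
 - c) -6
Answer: b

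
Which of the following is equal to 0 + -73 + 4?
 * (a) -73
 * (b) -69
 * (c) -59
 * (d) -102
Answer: b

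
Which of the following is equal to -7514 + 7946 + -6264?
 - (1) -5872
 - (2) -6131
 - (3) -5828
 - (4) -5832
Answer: 4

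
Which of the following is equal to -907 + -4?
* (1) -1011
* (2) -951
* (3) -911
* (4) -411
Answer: 3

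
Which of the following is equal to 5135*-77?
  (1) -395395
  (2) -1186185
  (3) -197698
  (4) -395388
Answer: 1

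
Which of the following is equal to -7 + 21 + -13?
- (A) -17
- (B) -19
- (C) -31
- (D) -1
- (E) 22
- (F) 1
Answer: F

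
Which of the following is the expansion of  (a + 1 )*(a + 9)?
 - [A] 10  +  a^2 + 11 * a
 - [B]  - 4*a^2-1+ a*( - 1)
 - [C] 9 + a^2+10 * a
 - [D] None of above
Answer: C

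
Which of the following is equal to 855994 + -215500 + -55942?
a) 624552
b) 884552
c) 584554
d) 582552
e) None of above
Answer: e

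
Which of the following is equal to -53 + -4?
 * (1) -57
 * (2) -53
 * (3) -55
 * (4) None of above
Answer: 1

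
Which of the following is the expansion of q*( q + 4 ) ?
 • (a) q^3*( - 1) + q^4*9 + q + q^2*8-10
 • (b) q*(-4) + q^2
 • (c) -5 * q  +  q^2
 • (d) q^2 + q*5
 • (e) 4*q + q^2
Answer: e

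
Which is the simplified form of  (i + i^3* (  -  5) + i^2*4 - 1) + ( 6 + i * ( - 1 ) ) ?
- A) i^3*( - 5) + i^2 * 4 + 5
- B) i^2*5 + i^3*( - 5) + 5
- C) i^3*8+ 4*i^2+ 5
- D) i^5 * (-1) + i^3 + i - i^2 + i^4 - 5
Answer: A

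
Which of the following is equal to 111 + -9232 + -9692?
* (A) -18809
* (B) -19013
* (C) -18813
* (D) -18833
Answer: C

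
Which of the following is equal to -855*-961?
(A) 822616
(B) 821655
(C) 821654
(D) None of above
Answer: B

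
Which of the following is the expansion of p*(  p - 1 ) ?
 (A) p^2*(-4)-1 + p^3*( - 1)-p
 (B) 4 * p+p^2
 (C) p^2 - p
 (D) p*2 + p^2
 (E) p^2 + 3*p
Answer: C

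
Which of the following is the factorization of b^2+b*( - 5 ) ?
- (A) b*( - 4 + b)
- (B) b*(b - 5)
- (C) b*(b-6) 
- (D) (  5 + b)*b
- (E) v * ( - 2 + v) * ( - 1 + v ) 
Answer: B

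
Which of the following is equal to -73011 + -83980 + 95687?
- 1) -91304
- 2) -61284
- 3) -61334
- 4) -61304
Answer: 4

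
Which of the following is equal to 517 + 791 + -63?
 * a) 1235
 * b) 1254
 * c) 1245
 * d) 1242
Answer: c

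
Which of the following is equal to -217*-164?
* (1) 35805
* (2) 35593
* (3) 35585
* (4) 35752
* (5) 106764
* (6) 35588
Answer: 6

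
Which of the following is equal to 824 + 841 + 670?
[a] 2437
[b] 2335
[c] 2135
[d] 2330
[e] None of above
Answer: b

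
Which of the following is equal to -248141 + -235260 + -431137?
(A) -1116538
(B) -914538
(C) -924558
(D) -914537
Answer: B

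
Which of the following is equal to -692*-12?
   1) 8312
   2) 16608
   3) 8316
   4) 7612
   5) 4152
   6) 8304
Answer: 6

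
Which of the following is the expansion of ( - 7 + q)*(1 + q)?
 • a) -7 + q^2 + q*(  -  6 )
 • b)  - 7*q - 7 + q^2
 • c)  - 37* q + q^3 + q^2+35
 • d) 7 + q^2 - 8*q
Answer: a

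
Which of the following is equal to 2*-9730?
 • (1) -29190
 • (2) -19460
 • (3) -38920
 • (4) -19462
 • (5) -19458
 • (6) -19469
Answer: 2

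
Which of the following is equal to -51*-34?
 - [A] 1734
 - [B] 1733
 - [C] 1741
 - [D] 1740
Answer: A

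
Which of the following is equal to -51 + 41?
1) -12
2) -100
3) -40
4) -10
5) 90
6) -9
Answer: 4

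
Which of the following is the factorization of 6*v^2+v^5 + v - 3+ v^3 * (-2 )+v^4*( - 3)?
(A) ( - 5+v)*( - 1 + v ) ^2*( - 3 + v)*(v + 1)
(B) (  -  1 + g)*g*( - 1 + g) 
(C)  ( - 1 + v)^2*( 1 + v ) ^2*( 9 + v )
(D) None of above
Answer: D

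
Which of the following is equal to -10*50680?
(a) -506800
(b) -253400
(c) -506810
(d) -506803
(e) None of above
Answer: a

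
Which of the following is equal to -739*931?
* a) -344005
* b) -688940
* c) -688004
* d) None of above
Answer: d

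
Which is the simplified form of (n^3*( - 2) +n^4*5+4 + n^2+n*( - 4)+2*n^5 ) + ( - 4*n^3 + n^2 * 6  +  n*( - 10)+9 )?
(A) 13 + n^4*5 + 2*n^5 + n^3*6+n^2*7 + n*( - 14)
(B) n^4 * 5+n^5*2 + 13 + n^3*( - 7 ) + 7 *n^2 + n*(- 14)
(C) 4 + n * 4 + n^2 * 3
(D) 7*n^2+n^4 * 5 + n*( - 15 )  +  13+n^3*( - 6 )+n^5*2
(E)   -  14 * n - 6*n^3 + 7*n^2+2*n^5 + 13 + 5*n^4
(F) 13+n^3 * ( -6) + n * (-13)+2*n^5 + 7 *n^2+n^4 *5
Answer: E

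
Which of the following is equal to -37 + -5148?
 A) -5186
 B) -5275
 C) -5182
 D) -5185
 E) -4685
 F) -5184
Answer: D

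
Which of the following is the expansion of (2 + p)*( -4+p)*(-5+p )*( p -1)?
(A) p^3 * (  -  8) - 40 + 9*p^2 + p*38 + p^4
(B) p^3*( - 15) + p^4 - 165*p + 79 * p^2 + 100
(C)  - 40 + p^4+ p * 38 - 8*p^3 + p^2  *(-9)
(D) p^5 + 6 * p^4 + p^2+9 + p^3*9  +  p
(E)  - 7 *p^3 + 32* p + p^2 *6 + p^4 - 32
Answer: A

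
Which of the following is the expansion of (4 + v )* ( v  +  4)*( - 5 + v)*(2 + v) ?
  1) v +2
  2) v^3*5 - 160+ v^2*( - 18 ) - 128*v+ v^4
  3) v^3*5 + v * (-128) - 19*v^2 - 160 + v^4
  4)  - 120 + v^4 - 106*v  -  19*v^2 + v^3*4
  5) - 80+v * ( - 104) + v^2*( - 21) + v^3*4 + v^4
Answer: 2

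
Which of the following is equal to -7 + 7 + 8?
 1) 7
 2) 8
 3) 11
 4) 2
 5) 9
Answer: 2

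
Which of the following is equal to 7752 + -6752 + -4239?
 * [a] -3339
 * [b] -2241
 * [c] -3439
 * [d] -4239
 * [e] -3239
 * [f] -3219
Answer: e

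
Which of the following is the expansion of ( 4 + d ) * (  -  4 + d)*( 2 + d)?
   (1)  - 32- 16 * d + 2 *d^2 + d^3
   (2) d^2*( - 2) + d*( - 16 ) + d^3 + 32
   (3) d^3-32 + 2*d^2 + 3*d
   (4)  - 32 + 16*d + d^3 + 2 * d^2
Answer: 1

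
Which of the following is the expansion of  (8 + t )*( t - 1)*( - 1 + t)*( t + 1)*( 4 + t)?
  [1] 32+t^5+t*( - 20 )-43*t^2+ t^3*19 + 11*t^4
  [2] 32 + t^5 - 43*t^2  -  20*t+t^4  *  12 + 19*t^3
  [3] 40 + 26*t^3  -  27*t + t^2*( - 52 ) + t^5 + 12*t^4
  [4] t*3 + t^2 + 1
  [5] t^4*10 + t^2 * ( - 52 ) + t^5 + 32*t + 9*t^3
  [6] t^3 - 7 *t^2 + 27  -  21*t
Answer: 1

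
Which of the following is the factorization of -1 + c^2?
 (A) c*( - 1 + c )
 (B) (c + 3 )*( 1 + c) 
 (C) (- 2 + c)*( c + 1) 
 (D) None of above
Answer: D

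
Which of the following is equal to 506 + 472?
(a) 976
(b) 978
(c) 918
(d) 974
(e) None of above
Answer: b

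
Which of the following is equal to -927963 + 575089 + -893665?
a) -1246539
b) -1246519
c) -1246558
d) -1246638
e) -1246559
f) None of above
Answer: a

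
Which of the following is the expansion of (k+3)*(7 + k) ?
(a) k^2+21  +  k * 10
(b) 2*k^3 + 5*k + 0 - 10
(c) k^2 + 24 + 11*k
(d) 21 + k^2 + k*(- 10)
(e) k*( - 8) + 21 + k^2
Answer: a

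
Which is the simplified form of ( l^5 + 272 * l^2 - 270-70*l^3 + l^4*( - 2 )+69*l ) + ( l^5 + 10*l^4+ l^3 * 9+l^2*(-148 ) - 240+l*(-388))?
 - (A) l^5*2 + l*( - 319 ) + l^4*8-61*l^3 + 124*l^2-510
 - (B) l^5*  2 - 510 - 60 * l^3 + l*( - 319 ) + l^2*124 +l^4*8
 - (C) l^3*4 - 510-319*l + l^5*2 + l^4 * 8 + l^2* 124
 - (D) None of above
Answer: A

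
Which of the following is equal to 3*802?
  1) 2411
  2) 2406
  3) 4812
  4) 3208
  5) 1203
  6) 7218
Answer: 2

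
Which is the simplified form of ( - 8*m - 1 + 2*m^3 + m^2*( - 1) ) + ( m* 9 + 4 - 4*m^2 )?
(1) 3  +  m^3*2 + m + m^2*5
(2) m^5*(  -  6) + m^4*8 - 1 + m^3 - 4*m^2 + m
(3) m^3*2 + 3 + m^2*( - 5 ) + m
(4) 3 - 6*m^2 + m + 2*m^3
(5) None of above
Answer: 3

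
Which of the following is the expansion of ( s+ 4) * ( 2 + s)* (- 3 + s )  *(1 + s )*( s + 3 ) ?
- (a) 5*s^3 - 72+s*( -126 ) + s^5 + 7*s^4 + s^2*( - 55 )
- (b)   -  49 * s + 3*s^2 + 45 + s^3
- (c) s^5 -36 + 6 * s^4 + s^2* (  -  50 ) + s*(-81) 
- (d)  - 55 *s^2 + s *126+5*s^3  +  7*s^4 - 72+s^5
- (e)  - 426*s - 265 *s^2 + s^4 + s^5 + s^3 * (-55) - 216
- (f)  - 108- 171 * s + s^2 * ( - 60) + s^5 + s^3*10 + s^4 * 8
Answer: a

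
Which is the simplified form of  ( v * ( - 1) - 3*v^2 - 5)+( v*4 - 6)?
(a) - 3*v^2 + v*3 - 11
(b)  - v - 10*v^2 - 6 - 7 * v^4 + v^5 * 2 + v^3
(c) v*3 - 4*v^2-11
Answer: a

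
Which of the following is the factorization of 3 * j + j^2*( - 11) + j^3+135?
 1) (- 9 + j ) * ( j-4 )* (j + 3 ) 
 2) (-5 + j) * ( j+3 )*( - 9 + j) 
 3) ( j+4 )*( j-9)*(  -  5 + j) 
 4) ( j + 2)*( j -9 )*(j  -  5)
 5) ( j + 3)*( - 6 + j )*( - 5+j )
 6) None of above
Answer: 2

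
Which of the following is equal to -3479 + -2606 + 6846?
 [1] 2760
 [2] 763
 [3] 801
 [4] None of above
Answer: 4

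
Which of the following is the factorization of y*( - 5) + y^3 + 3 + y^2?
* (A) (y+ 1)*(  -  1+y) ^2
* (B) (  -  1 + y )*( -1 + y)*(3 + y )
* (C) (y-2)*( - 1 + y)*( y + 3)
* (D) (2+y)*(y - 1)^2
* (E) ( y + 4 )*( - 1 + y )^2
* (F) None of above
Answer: B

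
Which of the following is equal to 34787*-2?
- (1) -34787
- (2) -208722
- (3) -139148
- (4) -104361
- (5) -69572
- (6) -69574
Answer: 6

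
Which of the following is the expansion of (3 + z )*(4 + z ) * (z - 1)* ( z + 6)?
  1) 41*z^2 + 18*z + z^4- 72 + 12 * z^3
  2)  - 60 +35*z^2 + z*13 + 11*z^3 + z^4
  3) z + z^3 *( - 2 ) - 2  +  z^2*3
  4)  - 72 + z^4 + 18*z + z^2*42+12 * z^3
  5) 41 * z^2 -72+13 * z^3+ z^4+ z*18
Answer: 1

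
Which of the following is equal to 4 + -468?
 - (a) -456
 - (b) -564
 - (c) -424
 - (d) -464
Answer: d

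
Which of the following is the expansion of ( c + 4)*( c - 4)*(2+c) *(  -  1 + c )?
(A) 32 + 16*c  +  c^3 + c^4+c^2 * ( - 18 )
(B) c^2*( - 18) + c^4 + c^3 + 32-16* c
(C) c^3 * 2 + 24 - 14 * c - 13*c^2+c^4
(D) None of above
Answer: B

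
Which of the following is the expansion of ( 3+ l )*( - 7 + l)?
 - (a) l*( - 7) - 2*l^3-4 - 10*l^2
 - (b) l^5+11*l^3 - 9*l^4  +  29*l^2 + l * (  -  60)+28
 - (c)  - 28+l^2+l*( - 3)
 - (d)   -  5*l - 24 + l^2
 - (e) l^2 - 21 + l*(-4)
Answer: e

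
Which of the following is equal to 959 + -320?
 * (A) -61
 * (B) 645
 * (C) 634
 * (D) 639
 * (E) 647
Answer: D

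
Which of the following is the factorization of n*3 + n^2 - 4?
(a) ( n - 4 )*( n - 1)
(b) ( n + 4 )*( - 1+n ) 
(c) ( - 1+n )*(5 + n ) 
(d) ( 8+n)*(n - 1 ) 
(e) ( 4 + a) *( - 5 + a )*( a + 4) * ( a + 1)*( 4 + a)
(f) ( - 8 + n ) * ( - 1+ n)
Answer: b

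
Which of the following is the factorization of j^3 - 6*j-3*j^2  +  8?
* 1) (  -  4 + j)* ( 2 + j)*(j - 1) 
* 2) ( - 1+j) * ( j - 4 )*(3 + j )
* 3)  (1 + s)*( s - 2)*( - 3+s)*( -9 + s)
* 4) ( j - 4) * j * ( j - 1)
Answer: 1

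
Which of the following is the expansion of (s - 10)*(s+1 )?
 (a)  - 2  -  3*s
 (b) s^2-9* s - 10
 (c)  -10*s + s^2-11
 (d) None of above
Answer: b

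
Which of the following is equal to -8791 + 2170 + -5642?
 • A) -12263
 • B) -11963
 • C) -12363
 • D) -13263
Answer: A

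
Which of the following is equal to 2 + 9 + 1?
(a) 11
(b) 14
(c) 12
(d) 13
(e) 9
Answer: c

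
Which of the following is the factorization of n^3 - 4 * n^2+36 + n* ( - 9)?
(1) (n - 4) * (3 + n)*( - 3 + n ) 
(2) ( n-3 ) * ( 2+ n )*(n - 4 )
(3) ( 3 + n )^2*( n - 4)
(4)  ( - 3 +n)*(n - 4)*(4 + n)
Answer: 1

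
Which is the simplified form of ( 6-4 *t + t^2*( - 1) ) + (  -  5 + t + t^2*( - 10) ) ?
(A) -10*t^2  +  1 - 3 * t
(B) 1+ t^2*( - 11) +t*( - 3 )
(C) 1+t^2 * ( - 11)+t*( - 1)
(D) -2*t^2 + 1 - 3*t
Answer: B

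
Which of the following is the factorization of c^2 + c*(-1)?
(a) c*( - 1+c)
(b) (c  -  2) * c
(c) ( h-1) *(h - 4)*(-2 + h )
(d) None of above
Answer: a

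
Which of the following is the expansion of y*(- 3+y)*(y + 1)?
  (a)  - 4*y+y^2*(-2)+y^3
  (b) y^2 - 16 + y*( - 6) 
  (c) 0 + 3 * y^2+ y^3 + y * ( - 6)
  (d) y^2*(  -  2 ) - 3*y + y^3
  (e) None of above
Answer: d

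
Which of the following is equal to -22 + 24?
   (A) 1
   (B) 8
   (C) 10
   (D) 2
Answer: D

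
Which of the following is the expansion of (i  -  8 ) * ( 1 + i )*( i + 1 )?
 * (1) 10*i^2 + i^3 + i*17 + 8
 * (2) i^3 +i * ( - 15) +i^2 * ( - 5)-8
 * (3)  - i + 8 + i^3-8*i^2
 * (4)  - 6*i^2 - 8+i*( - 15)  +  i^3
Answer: 4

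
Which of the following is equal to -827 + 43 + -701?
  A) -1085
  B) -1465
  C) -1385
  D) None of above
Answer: D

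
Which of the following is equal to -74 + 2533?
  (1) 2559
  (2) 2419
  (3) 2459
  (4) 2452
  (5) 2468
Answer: 3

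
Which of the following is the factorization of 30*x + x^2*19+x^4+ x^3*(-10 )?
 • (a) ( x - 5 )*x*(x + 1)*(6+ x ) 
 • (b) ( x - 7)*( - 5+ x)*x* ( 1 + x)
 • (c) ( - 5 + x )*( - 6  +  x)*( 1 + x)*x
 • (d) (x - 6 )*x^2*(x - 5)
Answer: c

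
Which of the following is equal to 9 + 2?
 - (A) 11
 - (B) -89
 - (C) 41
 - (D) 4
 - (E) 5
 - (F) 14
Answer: A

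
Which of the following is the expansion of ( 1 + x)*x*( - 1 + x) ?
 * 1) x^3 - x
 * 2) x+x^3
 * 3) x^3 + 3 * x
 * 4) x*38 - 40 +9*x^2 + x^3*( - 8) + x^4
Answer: 1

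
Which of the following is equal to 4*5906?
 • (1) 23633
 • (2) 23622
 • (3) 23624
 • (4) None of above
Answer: 3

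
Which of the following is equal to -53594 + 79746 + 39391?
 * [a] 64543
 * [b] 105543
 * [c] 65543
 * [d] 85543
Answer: c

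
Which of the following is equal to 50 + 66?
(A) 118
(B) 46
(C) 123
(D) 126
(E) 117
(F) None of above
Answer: F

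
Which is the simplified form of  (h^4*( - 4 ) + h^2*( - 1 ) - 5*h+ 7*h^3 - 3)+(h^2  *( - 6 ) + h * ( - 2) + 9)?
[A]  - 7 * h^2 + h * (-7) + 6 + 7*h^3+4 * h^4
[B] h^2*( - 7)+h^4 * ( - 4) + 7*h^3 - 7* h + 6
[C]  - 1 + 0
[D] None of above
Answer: B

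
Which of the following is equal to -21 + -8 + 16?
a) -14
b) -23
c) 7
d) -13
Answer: d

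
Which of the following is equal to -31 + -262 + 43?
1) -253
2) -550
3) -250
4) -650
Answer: 3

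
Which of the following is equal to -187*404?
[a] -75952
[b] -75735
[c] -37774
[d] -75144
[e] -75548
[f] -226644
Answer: e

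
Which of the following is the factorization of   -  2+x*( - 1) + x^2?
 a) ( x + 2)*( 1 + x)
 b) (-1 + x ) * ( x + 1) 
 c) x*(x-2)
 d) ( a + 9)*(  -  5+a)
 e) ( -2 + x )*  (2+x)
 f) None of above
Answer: f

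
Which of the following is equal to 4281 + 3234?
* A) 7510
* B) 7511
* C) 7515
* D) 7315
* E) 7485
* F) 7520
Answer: C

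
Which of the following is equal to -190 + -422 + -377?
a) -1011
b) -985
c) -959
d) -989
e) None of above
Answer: d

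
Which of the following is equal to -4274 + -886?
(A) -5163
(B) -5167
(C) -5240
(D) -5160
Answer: D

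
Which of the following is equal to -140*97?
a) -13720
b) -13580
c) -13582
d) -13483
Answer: b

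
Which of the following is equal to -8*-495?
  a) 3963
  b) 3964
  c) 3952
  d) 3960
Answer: d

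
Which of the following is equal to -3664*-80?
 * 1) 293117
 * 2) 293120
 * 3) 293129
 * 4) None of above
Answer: 2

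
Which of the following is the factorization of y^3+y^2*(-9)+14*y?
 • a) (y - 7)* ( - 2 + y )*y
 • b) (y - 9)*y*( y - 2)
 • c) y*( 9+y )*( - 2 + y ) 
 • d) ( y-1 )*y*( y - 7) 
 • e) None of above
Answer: a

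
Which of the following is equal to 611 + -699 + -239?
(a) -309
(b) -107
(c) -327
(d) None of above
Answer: c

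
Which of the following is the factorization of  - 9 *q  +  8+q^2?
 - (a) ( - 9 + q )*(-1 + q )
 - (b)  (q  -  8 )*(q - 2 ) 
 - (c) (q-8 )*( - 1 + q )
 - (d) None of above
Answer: c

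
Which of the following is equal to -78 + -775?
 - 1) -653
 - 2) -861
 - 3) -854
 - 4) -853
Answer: 4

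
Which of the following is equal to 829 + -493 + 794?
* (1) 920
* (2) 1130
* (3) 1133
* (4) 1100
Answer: 2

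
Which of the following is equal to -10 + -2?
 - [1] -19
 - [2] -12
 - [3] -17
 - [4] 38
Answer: 2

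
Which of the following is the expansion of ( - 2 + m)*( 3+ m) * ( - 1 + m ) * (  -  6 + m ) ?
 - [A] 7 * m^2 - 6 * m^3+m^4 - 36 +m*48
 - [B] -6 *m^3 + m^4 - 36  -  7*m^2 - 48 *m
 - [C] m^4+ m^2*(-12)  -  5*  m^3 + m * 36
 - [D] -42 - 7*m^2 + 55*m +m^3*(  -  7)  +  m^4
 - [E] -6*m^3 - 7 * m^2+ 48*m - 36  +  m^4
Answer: E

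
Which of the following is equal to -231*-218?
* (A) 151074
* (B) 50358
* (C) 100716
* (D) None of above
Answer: B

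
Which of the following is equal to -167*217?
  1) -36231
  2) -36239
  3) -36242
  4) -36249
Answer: 2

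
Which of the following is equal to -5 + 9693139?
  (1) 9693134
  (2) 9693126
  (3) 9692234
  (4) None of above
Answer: 1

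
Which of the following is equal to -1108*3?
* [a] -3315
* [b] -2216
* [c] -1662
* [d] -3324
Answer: d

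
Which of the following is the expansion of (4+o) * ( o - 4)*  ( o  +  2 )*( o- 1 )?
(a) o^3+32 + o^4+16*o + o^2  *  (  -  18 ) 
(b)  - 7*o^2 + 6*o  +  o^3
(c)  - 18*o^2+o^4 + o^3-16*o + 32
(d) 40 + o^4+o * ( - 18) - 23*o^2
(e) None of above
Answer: c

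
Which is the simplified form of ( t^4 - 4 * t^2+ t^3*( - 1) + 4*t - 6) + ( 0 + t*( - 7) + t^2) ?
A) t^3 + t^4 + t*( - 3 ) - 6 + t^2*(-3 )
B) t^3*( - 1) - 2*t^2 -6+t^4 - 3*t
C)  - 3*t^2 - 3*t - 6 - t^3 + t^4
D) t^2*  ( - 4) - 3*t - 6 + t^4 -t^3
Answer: C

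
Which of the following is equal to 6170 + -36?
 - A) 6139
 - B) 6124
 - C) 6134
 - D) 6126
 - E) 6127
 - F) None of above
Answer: C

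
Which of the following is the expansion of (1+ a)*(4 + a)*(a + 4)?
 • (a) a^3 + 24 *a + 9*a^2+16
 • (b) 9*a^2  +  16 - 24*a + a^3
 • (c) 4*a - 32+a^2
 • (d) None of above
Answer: a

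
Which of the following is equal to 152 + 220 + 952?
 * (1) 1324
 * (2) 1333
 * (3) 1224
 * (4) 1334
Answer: 1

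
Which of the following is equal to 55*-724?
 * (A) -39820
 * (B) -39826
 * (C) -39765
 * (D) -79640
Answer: A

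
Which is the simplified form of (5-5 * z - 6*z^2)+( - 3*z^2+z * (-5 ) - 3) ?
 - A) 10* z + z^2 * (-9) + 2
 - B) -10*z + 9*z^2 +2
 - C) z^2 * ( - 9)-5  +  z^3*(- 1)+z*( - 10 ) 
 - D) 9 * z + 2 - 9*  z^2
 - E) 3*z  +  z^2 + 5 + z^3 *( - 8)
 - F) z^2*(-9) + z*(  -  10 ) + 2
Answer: F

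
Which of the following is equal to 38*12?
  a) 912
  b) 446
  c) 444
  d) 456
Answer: d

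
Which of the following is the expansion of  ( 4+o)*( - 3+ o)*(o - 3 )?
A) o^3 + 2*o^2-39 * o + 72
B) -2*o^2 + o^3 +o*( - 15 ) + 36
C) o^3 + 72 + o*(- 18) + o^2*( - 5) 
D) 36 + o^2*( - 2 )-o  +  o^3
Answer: B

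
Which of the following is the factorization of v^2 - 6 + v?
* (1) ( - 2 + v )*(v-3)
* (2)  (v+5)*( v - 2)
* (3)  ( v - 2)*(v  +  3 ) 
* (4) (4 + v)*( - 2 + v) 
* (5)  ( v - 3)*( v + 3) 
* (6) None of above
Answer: 3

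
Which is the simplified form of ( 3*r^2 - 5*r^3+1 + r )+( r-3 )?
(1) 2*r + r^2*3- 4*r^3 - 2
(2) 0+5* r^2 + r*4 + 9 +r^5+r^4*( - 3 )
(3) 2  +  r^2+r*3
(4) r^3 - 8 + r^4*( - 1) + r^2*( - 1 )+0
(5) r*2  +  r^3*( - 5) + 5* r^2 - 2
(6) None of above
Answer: 6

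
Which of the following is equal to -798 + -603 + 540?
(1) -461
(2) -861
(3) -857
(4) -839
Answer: 2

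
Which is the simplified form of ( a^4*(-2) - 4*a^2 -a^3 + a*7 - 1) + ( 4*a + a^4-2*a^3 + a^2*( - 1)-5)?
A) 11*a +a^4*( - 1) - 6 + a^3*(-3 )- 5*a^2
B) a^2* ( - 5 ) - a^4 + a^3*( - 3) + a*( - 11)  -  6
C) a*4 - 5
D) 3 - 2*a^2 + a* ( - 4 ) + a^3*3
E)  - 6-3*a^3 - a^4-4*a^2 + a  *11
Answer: A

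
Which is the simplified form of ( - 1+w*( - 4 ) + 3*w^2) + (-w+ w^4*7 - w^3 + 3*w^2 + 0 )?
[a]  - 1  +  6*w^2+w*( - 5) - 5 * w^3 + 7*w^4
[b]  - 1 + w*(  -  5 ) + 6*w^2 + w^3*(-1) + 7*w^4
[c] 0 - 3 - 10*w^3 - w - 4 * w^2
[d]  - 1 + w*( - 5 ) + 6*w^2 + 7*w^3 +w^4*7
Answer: b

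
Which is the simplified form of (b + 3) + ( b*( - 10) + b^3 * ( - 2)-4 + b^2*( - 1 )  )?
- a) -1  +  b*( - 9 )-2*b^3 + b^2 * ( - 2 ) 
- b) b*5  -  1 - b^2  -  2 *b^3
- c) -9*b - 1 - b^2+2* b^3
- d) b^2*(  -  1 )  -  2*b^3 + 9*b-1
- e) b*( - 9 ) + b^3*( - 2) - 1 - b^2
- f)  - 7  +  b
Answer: e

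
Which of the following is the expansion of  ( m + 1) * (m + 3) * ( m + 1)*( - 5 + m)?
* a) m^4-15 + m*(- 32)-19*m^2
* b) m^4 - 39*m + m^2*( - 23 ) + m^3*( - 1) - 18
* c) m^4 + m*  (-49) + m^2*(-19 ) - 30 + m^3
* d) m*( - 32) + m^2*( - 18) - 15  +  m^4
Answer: d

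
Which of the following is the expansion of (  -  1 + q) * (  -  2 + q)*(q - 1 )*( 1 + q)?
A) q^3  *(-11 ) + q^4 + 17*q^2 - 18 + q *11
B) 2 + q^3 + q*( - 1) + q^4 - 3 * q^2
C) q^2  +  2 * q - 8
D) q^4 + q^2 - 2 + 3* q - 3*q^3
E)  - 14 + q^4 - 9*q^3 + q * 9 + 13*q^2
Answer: D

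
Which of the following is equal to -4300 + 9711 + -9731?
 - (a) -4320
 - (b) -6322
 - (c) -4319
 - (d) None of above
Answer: a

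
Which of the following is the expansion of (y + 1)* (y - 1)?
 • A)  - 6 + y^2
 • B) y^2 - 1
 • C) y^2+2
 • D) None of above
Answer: B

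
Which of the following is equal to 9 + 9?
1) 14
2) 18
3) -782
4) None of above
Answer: 2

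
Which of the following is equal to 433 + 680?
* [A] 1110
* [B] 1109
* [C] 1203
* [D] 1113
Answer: D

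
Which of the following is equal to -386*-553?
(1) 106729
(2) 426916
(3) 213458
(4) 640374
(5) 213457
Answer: 3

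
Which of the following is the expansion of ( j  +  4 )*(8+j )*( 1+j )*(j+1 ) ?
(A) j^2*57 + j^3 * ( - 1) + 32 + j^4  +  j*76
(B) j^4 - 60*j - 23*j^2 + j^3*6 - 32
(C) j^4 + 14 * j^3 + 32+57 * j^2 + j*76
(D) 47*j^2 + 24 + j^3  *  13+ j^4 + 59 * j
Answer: C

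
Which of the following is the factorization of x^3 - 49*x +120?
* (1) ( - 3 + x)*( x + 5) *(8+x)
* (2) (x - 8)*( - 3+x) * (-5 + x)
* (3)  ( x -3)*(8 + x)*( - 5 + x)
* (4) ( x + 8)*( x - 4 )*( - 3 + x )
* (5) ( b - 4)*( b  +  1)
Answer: 3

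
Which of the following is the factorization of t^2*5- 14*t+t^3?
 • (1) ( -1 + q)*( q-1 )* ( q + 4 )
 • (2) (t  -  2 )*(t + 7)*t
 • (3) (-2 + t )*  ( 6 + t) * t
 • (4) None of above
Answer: 2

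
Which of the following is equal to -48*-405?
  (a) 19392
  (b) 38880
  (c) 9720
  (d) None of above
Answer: d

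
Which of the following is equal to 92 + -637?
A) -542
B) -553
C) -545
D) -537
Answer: C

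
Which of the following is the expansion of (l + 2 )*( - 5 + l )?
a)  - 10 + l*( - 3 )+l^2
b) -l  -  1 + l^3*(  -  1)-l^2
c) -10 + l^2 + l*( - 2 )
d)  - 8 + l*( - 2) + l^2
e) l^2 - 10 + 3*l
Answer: a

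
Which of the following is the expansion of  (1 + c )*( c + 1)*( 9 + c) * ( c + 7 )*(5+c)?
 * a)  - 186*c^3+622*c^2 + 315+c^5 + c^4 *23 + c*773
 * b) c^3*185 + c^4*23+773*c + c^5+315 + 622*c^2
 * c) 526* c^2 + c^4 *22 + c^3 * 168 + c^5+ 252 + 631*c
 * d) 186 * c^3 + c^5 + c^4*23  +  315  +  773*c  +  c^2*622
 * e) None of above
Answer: d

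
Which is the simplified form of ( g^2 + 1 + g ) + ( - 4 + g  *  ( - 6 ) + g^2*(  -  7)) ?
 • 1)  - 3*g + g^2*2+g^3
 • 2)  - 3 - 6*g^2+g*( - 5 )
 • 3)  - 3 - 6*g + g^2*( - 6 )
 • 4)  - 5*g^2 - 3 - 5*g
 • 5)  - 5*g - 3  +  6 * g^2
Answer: 2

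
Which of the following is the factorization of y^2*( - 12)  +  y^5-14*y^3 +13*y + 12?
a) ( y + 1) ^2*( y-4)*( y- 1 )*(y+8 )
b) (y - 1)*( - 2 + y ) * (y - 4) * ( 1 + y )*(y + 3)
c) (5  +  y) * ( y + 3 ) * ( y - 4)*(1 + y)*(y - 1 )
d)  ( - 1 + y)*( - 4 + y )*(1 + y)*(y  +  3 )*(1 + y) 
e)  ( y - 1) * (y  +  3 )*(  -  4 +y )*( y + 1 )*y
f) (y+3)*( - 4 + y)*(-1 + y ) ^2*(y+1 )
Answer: d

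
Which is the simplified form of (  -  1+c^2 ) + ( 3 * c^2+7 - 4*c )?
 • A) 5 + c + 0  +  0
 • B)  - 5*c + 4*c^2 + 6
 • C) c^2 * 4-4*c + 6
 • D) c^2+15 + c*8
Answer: C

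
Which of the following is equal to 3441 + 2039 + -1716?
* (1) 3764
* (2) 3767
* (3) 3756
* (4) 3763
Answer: 1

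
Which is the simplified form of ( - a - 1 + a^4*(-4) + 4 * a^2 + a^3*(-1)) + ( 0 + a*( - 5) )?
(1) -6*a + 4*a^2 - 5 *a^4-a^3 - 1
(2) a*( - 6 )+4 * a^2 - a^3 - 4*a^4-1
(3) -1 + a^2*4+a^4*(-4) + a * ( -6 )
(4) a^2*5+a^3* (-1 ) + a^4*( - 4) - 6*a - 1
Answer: 2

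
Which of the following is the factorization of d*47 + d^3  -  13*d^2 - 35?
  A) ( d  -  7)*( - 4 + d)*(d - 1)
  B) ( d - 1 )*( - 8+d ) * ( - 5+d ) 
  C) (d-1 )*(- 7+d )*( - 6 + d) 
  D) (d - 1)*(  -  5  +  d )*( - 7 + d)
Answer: D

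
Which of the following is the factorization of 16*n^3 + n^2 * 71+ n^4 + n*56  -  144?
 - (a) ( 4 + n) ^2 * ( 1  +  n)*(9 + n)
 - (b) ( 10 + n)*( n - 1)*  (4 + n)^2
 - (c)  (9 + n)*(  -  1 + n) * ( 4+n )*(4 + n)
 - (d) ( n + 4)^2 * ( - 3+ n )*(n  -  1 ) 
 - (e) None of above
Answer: c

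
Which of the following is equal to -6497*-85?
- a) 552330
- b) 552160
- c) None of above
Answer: c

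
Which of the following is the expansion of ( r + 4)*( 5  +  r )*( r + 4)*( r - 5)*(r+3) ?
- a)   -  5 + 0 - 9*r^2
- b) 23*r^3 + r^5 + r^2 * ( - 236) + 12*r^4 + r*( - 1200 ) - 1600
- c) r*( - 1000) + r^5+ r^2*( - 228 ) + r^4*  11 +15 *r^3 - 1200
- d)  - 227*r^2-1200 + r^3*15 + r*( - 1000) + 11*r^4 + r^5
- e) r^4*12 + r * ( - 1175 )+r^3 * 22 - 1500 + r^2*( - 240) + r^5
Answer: d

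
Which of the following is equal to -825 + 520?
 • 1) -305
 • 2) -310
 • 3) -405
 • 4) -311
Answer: 1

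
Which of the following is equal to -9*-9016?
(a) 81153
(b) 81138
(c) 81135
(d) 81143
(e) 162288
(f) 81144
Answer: f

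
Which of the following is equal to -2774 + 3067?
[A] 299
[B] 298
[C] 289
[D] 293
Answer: D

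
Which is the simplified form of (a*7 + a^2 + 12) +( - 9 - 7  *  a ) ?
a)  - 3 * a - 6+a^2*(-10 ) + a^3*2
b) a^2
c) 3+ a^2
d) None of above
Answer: c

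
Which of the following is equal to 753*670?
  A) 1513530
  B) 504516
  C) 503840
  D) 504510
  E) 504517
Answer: D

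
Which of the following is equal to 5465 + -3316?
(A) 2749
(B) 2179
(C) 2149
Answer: C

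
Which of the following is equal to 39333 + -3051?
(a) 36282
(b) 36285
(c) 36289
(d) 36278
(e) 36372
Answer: a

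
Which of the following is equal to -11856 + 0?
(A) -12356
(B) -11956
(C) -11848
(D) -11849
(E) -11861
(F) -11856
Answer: F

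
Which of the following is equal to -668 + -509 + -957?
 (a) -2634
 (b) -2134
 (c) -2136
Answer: b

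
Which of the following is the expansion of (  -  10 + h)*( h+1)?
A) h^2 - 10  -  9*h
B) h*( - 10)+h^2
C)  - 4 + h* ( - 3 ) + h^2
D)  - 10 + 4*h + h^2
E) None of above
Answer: A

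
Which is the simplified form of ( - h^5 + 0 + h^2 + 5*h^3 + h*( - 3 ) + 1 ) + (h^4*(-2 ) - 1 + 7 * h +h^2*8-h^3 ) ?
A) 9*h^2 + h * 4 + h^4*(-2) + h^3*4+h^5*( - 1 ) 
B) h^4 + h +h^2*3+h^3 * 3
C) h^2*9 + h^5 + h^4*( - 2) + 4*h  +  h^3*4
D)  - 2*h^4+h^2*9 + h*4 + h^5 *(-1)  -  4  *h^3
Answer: A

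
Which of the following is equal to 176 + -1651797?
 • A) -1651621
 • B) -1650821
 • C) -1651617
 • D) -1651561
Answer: A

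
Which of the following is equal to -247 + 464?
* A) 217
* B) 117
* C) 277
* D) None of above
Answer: A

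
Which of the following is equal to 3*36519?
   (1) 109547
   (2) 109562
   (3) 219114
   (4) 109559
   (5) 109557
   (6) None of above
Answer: 5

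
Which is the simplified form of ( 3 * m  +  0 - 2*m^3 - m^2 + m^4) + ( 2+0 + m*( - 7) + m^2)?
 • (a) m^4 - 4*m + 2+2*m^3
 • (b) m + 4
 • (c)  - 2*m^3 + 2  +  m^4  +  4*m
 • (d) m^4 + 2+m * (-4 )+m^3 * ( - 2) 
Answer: d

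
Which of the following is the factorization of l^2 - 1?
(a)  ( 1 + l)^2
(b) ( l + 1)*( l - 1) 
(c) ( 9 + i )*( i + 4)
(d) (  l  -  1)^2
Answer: b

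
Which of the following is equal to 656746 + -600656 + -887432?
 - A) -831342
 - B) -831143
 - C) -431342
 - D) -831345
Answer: A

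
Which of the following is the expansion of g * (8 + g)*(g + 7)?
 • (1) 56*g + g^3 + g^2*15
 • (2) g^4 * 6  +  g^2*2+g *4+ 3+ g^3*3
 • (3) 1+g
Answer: 1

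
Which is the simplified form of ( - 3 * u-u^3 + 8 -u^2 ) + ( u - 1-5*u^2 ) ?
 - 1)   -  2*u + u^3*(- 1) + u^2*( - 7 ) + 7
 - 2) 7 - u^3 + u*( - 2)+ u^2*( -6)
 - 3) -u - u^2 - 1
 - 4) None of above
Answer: 2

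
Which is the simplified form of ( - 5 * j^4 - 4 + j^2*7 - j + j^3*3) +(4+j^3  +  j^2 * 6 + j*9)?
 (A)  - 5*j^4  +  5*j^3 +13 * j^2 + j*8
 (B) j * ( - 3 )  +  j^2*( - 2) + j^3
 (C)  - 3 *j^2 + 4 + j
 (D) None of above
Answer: D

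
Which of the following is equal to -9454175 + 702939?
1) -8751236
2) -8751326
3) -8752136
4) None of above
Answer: 1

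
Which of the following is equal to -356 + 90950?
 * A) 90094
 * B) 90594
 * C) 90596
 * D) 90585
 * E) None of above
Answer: B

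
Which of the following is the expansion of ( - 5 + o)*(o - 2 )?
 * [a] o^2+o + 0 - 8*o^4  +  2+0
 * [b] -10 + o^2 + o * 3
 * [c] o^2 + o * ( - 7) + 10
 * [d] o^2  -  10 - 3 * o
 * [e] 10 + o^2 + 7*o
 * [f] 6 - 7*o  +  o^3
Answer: c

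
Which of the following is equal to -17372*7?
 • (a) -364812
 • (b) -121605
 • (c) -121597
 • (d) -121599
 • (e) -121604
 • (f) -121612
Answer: e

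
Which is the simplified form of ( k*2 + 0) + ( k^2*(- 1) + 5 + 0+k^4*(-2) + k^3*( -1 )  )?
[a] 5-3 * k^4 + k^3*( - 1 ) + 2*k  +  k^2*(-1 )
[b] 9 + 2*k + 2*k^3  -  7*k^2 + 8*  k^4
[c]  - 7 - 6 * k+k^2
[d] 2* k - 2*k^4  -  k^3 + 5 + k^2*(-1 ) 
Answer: d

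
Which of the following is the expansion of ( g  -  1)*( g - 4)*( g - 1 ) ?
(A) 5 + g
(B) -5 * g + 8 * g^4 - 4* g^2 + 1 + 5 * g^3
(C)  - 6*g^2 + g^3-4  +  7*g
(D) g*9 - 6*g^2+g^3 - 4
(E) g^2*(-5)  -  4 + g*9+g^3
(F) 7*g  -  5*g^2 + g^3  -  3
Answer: D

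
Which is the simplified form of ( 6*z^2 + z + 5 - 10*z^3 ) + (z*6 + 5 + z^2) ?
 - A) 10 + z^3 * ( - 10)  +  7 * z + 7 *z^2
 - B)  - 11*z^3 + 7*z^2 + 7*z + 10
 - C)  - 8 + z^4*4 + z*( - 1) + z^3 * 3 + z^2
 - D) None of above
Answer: A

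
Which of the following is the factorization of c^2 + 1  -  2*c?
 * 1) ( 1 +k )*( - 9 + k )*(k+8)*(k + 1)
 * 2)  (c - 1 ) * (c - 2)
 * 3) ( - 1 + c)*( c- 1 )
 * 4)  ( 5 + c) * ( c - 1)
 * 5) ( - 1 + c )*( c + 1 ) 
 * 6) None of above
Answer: 3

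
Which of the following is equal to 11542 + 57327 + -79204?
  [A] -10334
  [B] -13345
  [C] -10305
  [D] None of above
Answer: D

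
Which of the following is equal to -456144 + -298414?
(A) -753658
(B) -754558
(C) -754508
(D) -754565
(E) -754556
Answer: B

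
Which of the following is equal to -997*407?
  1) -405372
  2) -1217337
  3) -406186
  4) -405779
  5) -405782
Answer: 4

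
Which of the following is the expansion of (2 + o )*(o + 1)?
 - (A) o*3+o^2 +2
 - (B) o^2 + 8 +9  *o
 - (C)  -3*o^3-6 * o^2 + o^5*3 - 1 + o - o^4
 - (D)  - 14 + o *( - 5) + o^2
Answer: A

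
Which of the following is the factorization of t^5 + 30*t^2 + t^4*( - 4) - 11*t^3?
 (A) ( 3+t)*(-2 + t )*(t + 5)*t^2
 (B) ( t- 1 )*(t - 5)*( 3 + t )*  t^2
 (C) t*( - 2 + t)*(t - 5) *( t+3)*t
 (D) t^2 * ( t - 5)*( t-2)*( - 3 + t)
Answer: C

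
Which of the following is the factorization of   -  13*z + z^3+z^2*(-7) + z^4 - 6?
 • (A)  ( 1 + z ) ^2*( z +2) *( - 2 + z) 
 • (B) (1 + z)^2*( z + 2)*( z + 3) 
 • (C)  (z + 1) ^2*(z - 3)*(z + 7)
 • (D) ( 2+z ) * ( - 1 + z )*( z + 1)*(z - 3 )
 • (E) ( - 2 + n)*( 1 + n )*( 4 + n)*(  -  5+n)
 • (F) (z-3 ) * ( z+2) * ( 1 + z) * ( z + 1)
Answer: F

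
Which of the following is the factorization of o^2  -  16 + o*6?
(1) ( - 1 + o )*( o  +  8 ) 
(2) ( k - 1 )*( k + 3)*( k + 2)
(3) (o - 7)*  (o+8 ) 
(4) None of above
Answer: 4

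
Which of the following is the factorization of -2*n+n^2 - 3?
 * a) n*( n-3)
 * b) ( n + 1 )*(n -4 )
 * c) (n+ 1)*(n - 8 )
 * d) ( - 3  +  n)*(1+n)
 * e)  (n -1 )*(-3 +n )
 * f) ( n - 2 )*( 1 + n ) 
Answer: d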